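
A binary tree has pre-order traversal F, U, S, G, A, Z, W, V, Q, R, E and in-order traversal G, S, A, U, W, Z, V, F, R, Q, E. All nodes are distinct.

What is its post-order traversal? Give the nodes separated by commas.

G, A, S, W, V, Z, U, R, E, Q, F

The first element of pre-order is the root; it splits in-order into left and right subtrees.
Root F: left subtree has 7 nodes {G, S, A, U, W, Z, V}, right has 3 {R, Q, E}.
  Root U: left subtree has 3 nodes {G, S, A}, right has 3 {W, Z, V}.
    Root S: left subtree has 1 node {G}, right has 1 {A}.
    Root Z: left subtree has 1 node {W}, right has 1 {V}.
  Root Q: left subtree has 1 node {R}, right has 1 {E}.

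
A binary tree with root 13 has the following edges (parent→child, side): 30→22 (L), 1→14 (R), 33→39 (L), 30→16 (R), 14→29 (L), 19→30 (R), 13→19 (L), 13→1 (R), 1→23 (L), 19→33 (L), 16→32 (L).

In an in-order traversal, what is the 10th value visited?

In-order visits the left subtree, then the node, then the right subtree.
At 13: go left to 19.
  At 19: go left to 33.
    At 33: go left to 39.
      39 is a leaf — visit 39.
    Visit 33.
    At 33: no right child.
  Visit 19.
  At 19: go right to 30.
    At 30: go left to 22.
      22 is a leaf — visit 22.
    Visit 30.
    At 30: go right to 16.
      At 16: go left to 32.
        32 is a leaf — visit 32.
      Visit 16.
      At 16: no right child.
Visit 13.
At 13: go right to 1.
  At 1: go left to 23.
    23 is a leaf — visit 23.
  Visit 1.
  At 1: go right to 14.
    At 14: go left to 29.
      29 is a leaf — visit 29.
    Visit 14.
    At 14: no right child.
Full in-order sequence: 39, 33, 19, 22, 30, 32, 16, 13, 23, 1, 29, 14.

1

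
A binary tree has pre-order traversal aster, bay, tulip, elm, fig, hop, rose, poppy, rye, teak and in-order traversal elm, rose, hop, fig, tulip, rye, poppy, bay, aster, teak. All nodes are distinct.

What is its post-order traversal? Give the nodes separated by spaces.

rose hop fig elm rye poppy tulip bay teak aster

The first element of pre-order is the root; it splits in-order into left and right subtrees.
Root aster: left subtree has 8 nodes {elm, rose, hop, fig, tulip, rye, poppy, bay}, right has 1 {teak}.
  Root bay: left subtree has 7 nodes {elm, rose, hop, fig, tulip, rye, poppy}, right has 0 { }.
    Root tulip: left subtree has 4 nodes {elm, rose, hop, fig}, right has 2 {rye, poppy}.
      Root elm: left subtree has 0 nodes { }, right has 3 {rose, hop, fig}.
        Root fig: left subtree has 2 nodes {rose, hop}, right has 0 { }.
          Root hop: left subtree has 1 node {rose}, right has 0 { }.
      Root poppy: left subtree has 1 node {rye}, right has 0 { }.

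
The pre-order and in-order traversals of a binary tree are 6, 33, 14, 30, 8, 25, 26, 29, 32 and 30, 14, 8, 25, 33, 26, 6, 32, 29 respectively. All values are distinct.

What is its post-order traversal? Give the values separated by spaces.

The first element of pre-order is the root; it splits in-order into left and right subtrees.
Root 6: left subtree has 6 nodes {30, 14, 8, 25, 33, 26}, right has 2 {32, 29}.
  Root 33: left subtree has 4 nodes {30, 14, 8, 25}, right has 1 {26}.
    Root 14: left subtree has 1 node {30}, right has 2 {8, 25}.
      Root 8: left subtree has 0 nodes { }, right has 1 {25}.
  Root 29: left subtree has 1 node {32}, right has 0 { }.

30 25 8 14 26 33 32 29 6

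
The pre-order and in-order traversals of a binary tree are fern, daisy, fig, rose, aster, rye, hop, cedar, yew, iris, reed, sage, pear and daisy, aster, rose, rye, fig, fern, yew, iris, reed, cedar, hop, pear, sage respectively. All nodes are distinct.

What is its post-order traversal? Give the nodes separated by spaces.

The first element of pre-order is the root; it splits in-order into left and right subtrees.
Root fern: left subtree has 5 nodes {daisy, aster, rose, rye, fig}, right has 7 {yew, iris, reed, cedar, hop, pear, sage}.
  Root daisy: left subtree has 0 nodes { }, right has 4 {aster, rose, rye, fig}.
    Root fig: left subtree has 3 nodes {aster, rose, rye}, right has 0 { }.
      Root rose: left subtree has 1 node {aster}, right has 1 {rye}.
  Root hop: left subtree has 4 nodes {yew, iris, reed, cedar}, right has 2 {pear, sage}.
    Root cedar: left subtree has 3 nodes {yew, iris, reed}, right has 0 { }.
      Root yew: left subtree has 0 nodes { }, right has 2 {iris, reed}.
        Root iris: left subtree has 0 nodes { }, right has 1 {reed}.
    Root sage: left subtree has 1 node {pear}, right has 0 { }.

aster rye rose fig daisy reed iris yew cedar pear sage hop fern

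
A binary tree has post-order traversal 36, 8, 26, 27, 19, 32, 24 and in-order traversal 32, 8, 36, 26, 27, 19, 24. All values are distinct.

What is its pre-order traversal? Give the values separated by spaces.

The last element of post-order is the root; it splits in-order into left and right subtrees.
Root 24: left subtree has 6 nodes {32, 8, 36, 26, 27, 19}, right has 0 { }.
  Root 32: left subtree has 0 nodes { }, right has 5 {8, 36, 26, 27, 19}.
    Root 19: left subtree has 4 nodes {8, 36, 26, 27}, right has 0 { }.
      Root 27: left subtree has 3 nodes {8, 36, 26}, right has 0 { }.
        Root 26: left subtree has 2 nodes {8, 36}, right has 0 { }.
          Root 8: left subtree has 0 nodes { }, right has 1 {36}.

24 32 19 27 26 8 36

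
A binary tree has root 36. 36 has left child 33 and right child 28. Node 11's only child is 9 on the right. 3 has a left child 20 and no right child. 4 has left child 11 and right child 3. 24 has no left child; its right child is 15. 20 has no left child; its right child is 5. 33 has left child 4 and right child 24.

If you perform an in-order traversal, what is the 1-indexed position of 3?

6

In-order visits the left subtree, then the node, then the right subtree.
At 36: go left to 33.
  At 33: go left to 4.
    At 4: go left to 11.
      At 11: no left child.
      Visit 11.
      At 11: go right to 9.
        9 is a leaf — visit 9.
    Visit 4.
    At 4: go right to 3.
      At 3: go left to 20.
        At 20: no left child.
        Visit 20.
        At 20: go right to 5.
          5 is a leaf — visit 5.
      Visit 3.
      At 3: no right child.
  Visit 33.
  At 33: go right to 24.
    At 24: no left child.
    Visit 24.
    At 24: go right to 15.
      15 is a leaf — visit 15.
Visit 36.
At 36: go right to 28.
  28 is a leaf — visit 28.
Full in-order sequence: 11, 9, 4, 20, 5, 3, 33, 24, 15, 36, 28.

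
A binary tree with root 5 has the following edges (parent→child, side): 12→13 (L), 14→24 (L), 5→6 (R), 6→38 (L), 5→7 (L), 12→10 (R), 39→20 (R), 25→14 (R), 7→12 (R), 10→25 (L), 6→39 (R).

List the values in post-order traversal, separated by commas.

13, 24, 14, 25, 10, 12, 7, 38, 20, 39, 6, 5

Post-order visits the left subtree, then the right subtree, then the node.
At 5: go left to 7.
  At 7: no left child.
  At 7: go right to 12.
    At 12: go left to 13.
      13 is a leaf — visit 13.
    At 12: go right to 10.
      At 10: go left to 25.
        At 25: no left child.
        At 25: go right to 14.
          At 14: go left to 24.
            24 is a leaf — visit 24.
          At 14: no right child.
          Visit 14.
        Visit 25.
      At 10: no right child.
      Visit 10.
    Visit 12.
  Visit 7.
At 5: go right to 6.
  At 6: go left to 38.
    38 is a leaf — visit 38.
  At 6: go right to 39.
    At 39: no left child.
    At 39: go right to 20.
      20 is a leaf — visit 20.
    Visit 39.
  Visit 6.
Visit 5.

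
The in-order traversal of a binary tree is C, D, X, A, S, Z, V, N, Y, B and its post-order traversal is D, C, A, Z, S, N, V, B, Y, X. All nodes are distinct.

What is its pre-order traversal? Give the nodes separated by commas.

The last element of post-order is the root; it splits in-order into left and right subtrees.
Root X: left subtree has 2 nodes {C, D}, right has 7 {A, S, Z, V, N, Y, B}.
  Root C: left subtree has 0 nodes { }, right has 1 {D}.
  Root Y: left subtree has 5 nodes {A, S, Z, V, N}, right has 1 {B}.
    Root V: left subtree has 3 nodes {A, S, Z}, right has 1 {N}.
      Root S: left subtree has 1 node {A}, right has 1 {Z}.

X, C, D, Y, V, S, A, Z, N, B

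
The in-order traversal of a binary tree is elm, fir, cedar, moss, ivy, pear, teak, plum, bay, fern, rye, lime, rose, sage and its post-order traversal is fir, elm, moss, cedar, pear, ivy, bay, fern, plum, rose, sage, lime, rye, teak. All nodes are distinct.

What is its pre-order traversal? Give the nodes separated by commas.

teak, ivy, cedar, elm, fir, moss, pear, rye, plum, fern, bay, lime, sage, rose

The last element of post-order is the root; it splits in-order into left and right subtrees.
Root teak: left subtree has 6 nodes {elm, fir, cedar, moss, ivy, pear}, right has 7 {plum, bay, fern, rye, lime, rose, sage}.
  Root ivy: left subtree has 4 nodes {elm, fir, cedar, moss}, right has 1 {pear}.
    Root cedar: left subtree has 2 nodes {elm, fir}, right has 1 {moss}.
      Root elm: left subtree has 0 nodes { }, right has 1 {fir}.
  Root rye: left subtree has 3 nodes {plum, bay, fern}, right has 3 {lime, rose, sage}.
    Root plum: left subtree has 0 nodes { }, right has 2 {bay, fern}.
      Root fern: left subtree has 1 node {bay}, right has 0 { }.
    Root lime: left subtree has 0 nodes { }, right has 2 {rose, sage}.
      Root sage: left subtree has 1 node {rose}, right has 0 { }.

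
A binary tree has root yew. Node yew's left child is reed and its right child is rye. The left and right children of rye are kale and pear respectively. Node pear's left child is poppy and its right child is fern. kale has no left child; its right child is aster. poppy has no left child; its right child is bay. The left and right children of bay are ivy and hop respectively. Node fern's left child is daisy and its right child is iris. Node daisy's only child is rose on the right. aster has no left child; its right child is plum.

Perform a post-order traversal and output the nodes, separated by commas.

reed, plum, aster, kale, ivy, hop, bay, poppy, rose, daisy, iris, fern, pear, rye, yew

Post-order visits the left subtree, then the right subtree, then the node.
At yew: go left to reed.
  reed is a leaf — visit reed.
At yew: go right to rye.
  At rye: go left to kale.
    At kale: no left child.
    At kale: go right to aster.
      At aster: no left child.
      At aster: go right to plum.
        plum is a leaf — visit plum.
      Visit aster.
    Visit kale.
  At rye: go right to pear.
    At pear: go left to poppy.
      At poppy: no left child.
      At poppy: go right to bay.
        At bay: go left to ivy.
          ivy is a leaf — visit ivy.
        At bay: go right to hop.
          hop is a leaf — visit hop.
        Visit bay.
      Visit poppy.
    At pear: go right to fern.
      At fern: go left to daisy.
        At daisy: no left child.
        At daisy: go right to rose.
          rose is a leaf — visit rose.
        Visit daisy.
      At fern: go right to iris.
        iris is a leaf — visit iris.
      Visit fern.
    Visit pear.
  Visit rye.
Visit yew.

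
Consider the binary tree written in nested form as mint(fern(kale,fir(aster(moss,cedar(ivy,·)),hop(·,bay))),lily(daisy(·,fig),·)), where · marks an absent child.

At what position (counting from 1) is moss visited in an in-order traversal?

3

In-order visits the left subtree, then the node, then the right subtree.
At mint: go left to fern.
  At fern: go left to kale.
    kale is a leaf — visit kale.
  Visit fern.
  At fern: go right to fir.
    At fir: go left to aster.
      At aster: go left to moss.
        moss is a leaf — visit moss.
      Visit aster.
      At aster: go right to cedar.
        At cedar: go left to ivy.
          ivy is a leaf — visit ivy.
        Visit cedar.
        At cedar: no right child.
    Visit fir.
    At fir: go right to hop.
      At hop: no left child.
      Visit hop.
      At hop: go right to bay.
        bay is a leaf — visit bay.
Visit mint.
At mint: go right to lily.
  At lily: go left to daisy.
    At daisy: no left child.
    Visit daisy.
    At daisy: go right to fig.
      fig is a leaf — visit fig.
  Visit lily.
  At lily: no right child.
Full in-order sequence: kale, fern, moss, aster, ivy, cedar, fir, hop, bay, mint, daisy, fig, lily.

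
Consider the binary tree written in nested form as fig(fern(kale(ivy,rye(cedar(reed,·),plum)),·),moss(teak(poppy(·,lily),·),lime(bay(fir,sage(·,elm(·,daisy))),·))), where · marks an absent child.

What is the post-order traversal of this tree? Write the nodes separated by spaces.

Post-order visits the left subtree, then the right subtree, then the node.
At fig: go left to fern.
  At fern: go left to kale.
    At kale: go left to ivy.
      ivy is a leaf — visit ivy.
    At kale: go right to rye.
      At rye: go left to cedar.
        At cedar: go left to reed.
          reed is a leaf — visit reed.
        At cedar: no right child.
        Visit cedar.
      At rye: go right to plum.
        plum is a leaf — visit plum.
      Visit rye.
    Visit kale.
  At fern: no right child.
  Visit fern.
At fig: go right to moss.
  At moss: go left to teak.
    At teak: go left to poppy.
      At poppy: no left child.
      At poppy: go right to lily.
        lily is a leaf — visit lily.
      Visit poppy.
    At teak: no right child.
    Visit teak.
  At moss: go right to lime.
    At lime: go left to bay.
      At bay: go left to fir.
        fir is a leaf — visit fir.
      At bay: go right to sage.
        At sage: no left child.
        At sage: go right to elm.
          At elm: no left child.
          At elm: go right to daisy.
            daisy is a leaf — visit daisy.
          Visit elm.
        Visit sage.
      Visit bay.
    At lime: no right child.
    Visit lime.
  Visit moss.
Visit fig.

ivy reed cedar plum rye kale fern lily poppy teak fir daisy elm sage bay lime moss fig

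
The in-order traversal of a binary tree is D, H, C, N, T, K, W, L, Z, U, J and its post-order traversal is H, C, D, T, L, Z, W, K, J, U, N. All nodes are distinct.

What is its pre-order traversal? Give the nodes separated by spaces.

N D C H U K T W Z L J

The last element of post-order is the root; it splits in-order into left and right subtrees.
Root N: left subtree has 3 nodes {D, H, C}, right has 7 {T, K, W, L, Z, U, J}.
  Root D: left subtree has 0 nodes { }, right has 2 {H, C}.
    Root C: left subtree has 1 node {H}, right has 0 { }.
  Root U: left subtree has 5 nodes {T, K, W, L, Z}, right has 1 {J}.
    Root K: left subtree has 1 node {T}, right has 3 {W, L, Z}.
      Root W: left subtree has 0 nodes { }, right has 2 {L, Z}.
        Root Z: left subtree has 1 node {L}, right has 0 { }.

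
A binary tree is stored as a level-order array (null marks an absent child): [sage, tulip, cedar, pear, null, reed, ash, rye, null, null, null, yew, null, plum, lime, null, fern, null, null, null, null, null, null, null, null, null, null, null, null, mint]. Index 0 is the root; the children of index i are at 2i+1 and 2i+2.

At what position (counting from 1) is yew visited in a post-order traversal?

Post-order visits the left subtree, then the right subtree, then the node.
At sage: go left to tulip.
  At tulip: go left to pear.
    At pear: go left to rye.
      At rye: no left child.
      At rye: go right to fern.
        fern is a leaf — visit fern.
      Visit rye.
    At pear: no right child.
    Visit pear.
  At tulip: no right child.
  Visit tulip.
At sage: go right to cedar.
  At cedar: go left to reed.
    At reed: go left to yew.
      yew is a leaf — visit yew.
    At reed: no right child.
    Visit reed.
  At cedar: go right to ash.
    At ash: go left to plum.
      plum is a leaf — visit plum.
    At ash: go right to lime.
      At lime: go left to mint.
        mint is a leaf — visit mint.
      At lime: no right child.
      Visit lime.
    Visit ash.
  Visit cedar.
Visit sage.
Full post-order sequence: fern, rye, pear, tulip, yew, reed, plum, mint, lime, ash, cedar, sage.

5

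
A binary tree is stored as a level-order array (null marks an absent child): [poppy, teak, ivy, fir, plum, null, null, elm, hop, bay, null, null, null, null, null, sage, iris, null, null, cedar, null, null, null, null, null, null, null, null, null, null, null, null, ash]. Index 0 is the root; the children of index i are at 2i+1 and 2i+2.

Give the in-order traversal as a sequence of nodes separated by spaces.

sage ash elm iris fir hop teak cedar bay plum poppy ivy

In-order visits the left subtree, then the node, then the right subtree.
At poppy: go left to teak.
  At teak: go left to fir.
    At fir: go left to elm.
      At elm: go left to sage.
        At sage: no left child.
        Visit sage.
        At sage: go right to ash.
          ash is a leaf — visit ash.
      Visit elm.
      At elm: go right to iris.
        iris is a leaf — visit iris.
    Visit fir.
    At fir: go right to hop.
      hop is a leaf — visit hop.
  Visit teak.
  At teak: go right to plum.
    At plum: go left to bay.
      At bay: go left to cedar.
        cedar is a leaf — visit cedar.
      Visit bay.
      At bay: no right child.
    Visit plum.
    At plum: no right child.
Visit poppy.
At poppy: go right to ivy.
  ivy is a leaf — visit ivy.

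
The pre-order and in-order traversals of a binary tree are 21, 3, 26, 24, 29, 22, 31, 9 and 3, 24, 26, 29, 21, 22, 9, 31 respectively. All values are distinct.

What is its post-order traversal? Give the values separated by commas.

The first element of pre-order is the root; it splits in-order into left and right subtrees.
Root 21: left subtree has 4 nodes {3, 24, 26, 29}, right has 3 {22, 9, 31}.
  Root 3: left subtree has 0 nodes { }, right has 3 {24, 26, 29}.
    Root 26: left subtree has 1 node {24}, right has 1 {29}.
  Root 22: left subtree has 0 nodes { }, right has 2 {9, 31}.
    Root 31: left subtree has 1 node {9}, right has 0 { }.

24, 29, 26, 3, 9, 31, 22, 21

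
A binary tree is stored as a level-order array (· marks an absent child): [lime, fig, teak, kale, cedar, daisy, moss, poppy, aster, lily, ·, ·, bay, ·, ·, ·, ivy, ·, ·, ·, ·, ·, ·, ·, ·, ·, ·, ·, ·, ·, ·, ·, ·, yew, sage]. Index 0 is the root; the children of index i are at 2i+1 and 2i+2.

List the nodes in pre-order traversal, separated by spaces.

lime fig kale poppy ivy yew sage aster cedar lily teak daisy bay moss

Pre-order visits the node, then its left subtree, then its right subtree.
Visit lime.
At lime: go left to fig.
  Visit fig.
  At fig: go left to kale.
    Visit kale.
    At kale: go left to poppy.
      Visit poppy.
      At poppy: no left child.
      At poppy: go right to ivy.
        Visit ivy.
        At ivy: go left to yew.
          yew is a leaf — visit yew.
        At ivy: go right to sage.
          sage is a leaf — visit sage.
    At kale: go right to aster.
      aster is a leaf — visit aster.
  At fig: go right to cedar.
    Visit cedar.
    At cedar: go left to lily.
      lily is a leaf — visit lily.
    At cedar: no right child.
At lime: go right to teak.
  Visit teak.
  At teak: go left to daisy.
    Visit daisy.
    At daisy: no left child.
    At daisy: go right to bay.
      bay is a leaf — visit bay.
  At teak: go right to moss.
    moss is a leaf — visit moss.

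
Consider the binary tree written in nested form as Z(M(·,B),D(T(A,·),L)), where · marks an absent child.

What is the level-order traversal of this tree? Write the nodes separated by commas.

Z, M, D, B, T, L, A

Level-order visits nodes level by level from the root, left to right within each level.
Level 0: Z
Level 1: M, D
Level 2: B, T, L
Level 3: A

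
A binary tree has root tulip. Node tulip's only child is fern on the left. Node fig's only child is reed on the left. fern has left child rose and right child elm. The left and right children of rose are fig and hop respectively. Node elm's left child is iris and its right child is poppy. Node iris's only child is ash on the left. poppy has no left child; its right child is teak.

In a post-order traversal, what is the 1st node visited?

reed

Post-order visits the left subtree, then the right subtree, then the node.
At tulip: go left to fern.
  At fern: go left to rose.
    At rose: go left to fig.
      At fig: go left to reed.
        reed is a leaf — visit reed.
      At fig: no right child.
      Visit fig.
    At rose: go right to hop.
      hop is a leaf — visit hop.
    Visit rose.
  At fern: go right to elm.
    At elm: go left to iris.
      At iris: go left to ash.
        ash is a leaf — visit ash.
      At iris: no right child.
      Visit iris.
    At elm: go right to poppy.
      At poppy: no left child.
      At poppy: go right to teak.
        teak is a leaf — visit teak.
      Visit poppy.
    Visit elm.
  Visit fern.
At tulip: no right child.
Visit tulip.
Full post-order sequence: reed, fig, hop, rose, ash, iris, teak, poppy, elm, fern, tulip.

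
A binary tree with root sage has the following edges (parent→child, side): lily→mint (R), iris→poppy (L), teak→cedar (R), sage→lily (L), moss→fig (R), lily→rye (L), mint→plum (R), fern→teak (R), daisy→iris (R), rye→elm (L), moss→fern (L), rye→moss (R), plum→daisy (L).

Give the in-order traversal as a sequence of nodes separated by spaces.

In-order visits the left subtree, then the node, then the right subtree.
At sage: go left to lily.
  At lily: go left to rye.
    At rye: go left to elm.
      elm is a leaf — visit elm.
    Visit rye.
    At rye: go right to moss.
      At moss: go left to fern.
        At fern: no left child.
        Visit fern.
        At fern: go right to teak.
          At teak: no left child.
          Visit teak.
          At teak: go right to cedar.
            cedar is a leaf — visit cedar.
      Visit moss.
      At moss: go right to fig.
        fig is a leaf — visit fig.
  Visit lily.
  At lily: go right to mint.
    At mint: no left child.
    Visit mint.
    At mint: go right to plum.
      At plum: go left to daisy.
        At daisy: no left child.
        Visit daisy.
        At daisy: go right to iris.
          At iris: go left to poppy.
            poppy is a leaf — visit poppy.
          Visit iris.
          At iris: no right child.
      Visit plum.
      At plum: no right child.
Visit sage.
At sage: no right child.

elm rye fern teak cedar moss fig lily mint daisy poppy iris plum sage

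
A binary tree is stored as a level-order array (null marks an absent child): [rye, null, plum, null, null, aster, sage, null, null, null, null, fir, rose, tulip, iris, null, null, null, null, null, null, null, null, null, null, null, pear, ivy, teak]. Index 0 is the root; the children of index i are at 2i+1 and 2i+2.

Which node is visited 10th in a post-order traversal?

Post-order visits the left subtree, then the right subtree, then the node.
At rye: no left child.
At rye: go right to plum.
  At plum: go left to aster.
    At aster: go left to fir.
      fir is a leaf — visit fir.
    At aster: go right to rose.
      At rose: no left child.
      At rose: go right to pear.
        pear is a leaf — visit pear.
      Visit rose.
    Visit aster.
  At plum: go right to sage.
    At sage: go left to tulip.
      At tulip: go left to ivy.
        ivy is a leaf — visit ivy.
      At tulip: go right to teak.
        teak is a leaf — visit teak.
      Visit tulip.
    At sage: go right to iris.
      iris is a leaf — visit iris.
    Visit sage.
  Visit plum.
Visit rye.
Full post-order sequence: fir, pear, rose, aster, ivy, teak, tulip, iris, sage, plum, rye.

plum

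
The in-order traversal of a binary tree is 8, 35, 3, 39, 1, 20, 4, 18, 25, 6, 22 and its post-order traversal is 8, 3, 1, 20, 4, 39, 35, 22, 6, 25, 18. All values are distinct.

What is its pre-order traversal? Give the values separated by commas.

The last element of post-order is the root; it splits in-order into left and right subtrees.
Root 18: left subtree has 7 nodes {8, 35, 3, 39, 1, 20, 4}, right has 3 {25, 6, 22}.
  Root 35: left subtree has 1 node {8}, right has 5 {3, 39, 1, 20, 4}.
    Root 39: left subtree has 1 node {3}, right has 3 {1, 20, 4}.
      Root 4: left subtree has 2 nodes {1, 20}, right has 0 { }.
        Root 20: left subtree has 1 node {1}, right has 0 { }.
  Root 25: left subtree has 0 nodes { }, right has 2 {6, 22}.
    Root 6: left subtree has 0 nodes { }, right has 1 {22}.

18, 35, 8, 39, 3, 4, 20, 1, 25, 6, 22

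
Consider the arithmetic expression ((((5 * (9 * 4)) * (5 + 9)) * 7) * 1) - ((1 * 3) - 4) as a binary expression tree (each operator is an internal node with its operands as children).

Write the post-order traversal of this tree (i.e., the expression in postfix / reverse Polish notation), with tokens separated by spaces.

Post-order on an expression tree gives postfix notation: for each operator, emit left operand, right operand, then the operator.

5 9 4 * * 5 9 + * 7 * 1 * 1 3 * 4 - -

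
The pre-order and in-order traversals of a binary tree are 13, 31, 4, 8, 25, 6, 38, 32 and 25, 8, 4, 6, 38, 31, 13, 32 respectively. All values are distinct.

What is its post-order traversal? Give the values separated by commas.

25, 8, 38, 6, 4, 31, 32, 13

The first element of pre-order is the root; it splits in-order into left and right subtrees.
Root 13: left subtree has 6 nodes {25, 8, 4, 6, 38, 31}, right has 1 {32}.
  Root 31: left subtree has 5 nodes {25, 8, 4, 6, 38}, right has 0 { }.
    Root 4: left subtree has 2 nodes {25, 8}, right has 2 {6, 38}.
      Root 8: left subtree has 1 node {25}, right has 0 { }.
      Root 6: left subtree has 0 nodes { }, right has 1 {38}.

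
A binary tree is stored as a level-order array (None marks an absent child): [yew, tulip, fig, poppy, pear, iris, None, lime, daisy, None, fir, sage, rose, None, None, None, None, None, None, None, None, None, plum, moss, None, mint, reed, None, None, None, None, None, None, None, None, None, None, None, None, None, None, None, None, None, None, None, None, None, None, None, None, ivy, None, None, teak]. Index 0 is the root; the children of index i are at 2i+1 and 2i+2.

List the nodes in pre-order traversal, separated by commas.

yew, tulip, poppy, lime, daisy, pear, fir, plum, fig, iris, sage, moss, rose, mint, ivy, reed, teak

Pre-order visits the node, then its left subtree, then its right subtree.
Visit yew.
At yew: go left to tulip.
  Visit tulip.
  At tulip: go left to poppy.
    Visit poppy.
    At poppy: go left to lime.
      lime is a leaf — visit lime.
    At poppy: go right to daisy.
      daisy is a leaf — visit daisy.
  At tulip: go right to pear.
    Visit pear.
    At pear: no left child.
    At pear: go right to fir.
      Visit fir.
      At fir: no left child.
      At fir: go right to plum.
        plum is a leaf — visit plum.
At yew: go right to fig.
  Visit fig.
  At fig: go left to iris.
    Visit iris.
    At iris: go left to sage.
      Visit sage.
      At sage: go left to moss.
        moss is a leaf — visit moss.
      At sage: no right child.
    At iris: go right to rose.
      Visit rose.
      At rose: go left to mint.
        Visit mint.
        At mint: go left to ivy.
          ivy is a leaf — visit ivy.
        At mint: no right child.
      At rose: go right to reed.
        Visit reed.
        At reed: no left child.
        At reed: go right to teak.
          teak is a leaf — visit teak.
  At fig: no right child.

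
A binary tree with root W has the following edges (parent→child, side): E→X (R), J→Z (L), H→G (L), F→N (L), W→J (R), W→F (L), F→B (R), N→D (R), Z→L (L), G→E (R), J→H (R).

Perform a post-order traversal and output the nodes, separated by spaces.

D N B F L Z X E G H J W

Post-order visits the left subtree, then the right subtree, then the node.
At W: go left to F.
  At F: go left to N.
    At N: no left child.
    At N: go right to D.
      D is a leaf — visit D.
    Visit N.
  At F: go right to B.
    B is a leaf — visit B.
  Visit F.
At W: go right to J.
  At J: go left to Z.
    At Z: go left to L.
      L is a leaf — visit L.
    At Z: no right child.
    Visit Z.
  At J: go right to H.
    At H: go left to G.
      At G: no left child.
      At G: go right to E.
        At E: no left child.
        At E: go right to X.
          X is a leaf — visit X.
        Visit E.
      Visit G.
    At H: no right child.
    Visit H.
  Visit J.
Visit W.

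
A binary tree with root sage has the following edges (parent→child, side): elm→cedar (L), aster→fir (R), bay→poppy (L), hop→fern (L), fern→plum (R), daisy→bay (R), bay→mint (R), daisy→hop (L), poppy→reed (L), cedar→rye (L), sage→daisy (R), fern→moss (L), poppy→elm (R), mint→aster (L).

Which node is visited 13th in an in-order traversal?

In-order visits the left subtree, then the node, then the right subtree.
At sage: no left child.
Visit sage.
At sage: go right to daisy.
  At daisy: go left to hop.
    At hop: go left to fern.
      At fern: go left to moss.
        moss is a leaf — visit moss.
      Visit fern.
      At fern: go right to plum.
        plum is a leaf — visit plum.
    Visit hop.
    At hop: no right child.
  Visit daisy.
  At daisy: go right to bay.
    At bay: go left to poppy.
      At poppy: go left to reed.
        reed is a leaf — visit reed.
      Visit poppy.
      At poppy: go right to elm.
        At elm: go left to cedar.
          At cedar: go left to rye.
            rye is a leaf — visit rye.
          Visit cedar.
          At cedar: no right child.
        Visit elm.
        At elm: no right child.
    Visit bay.
    At bay: go right to mint.
      At mint: go left to aster.
        At aster: no left child.
        Visit aster.
        At aster: go right to fir.
          fir is a leaf — visit fir.
      Visit mint.
      At mint: no right child.
Full in-order sequence: sage, moss, fern, plum, hop, daisy, reed, poppy, rye, cedar, elm, bay, aster, fir, mint.

aster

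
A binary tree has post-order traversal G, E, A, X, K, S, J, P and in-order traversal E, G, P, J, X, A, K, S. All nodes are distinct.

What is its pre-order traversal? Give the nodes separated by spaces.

P E G J S K X A

The last element of post-order is the root; it splits in-order into left and right subtrees.
Root P: left subtree has 2 nodes {E, G}, right has 5 {J, X, A, K, S}.
  Root E: left subtree has 0 nodes { }, right has 1 {G}.
  Root J: left subtree has 0 nodes { }, right has 4 {X, A, K, S}.
    Root S: left subtree has 3 nodes {X, A, K}, right has 0 { }.
      Root K: left subtree has 2 nodes {X, A}, right has 0 { }.
        Root X: left subtree has 0 nodes { }, right has 1 {A}.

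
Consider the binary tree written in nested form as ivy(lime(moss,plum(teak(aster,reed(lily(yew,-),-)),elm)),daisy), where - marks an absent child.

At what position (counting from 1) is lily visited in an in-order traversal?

6

In-order visits the left subtree, then the node, then the right subtree.
At ivy: go left to lime.
  At lime: go left to moss.
    moss is a leaf — visit moss.
  Visit lime.
  At lime: go right to plum.
    At plum: go left to teak.
      At teak: go left to aster.
        aster is a leaf — visit aster.
      Visit teak.
      At teak: go right to reed.
        At reed: go left to lily.
          At lily: go left to yew.
            yew is a leaf — visit yew.
          Visit lily.
          At lily: no right child.
        Visit reed.
        At reed: no right child.
    Visit plum.
    At plum: go right to elm.
      elm is a leaf — visit elm.
Visit ivy.
At ivy: go right to daisy.
  daisy is a leaf — visit daisy.
Full in-order sequence: moss, lime, aster, teak, yew, lily, reed, plum, elm, ivy, daisy.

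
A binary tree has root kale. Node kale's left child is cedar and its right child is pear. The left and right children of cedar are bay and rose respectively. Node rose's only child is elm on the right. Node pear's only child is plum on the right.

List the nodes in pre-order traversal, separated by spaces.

Pre-order visits the node, then its left subtree, then its right subtree.
Visit kale.
At kale: go left to cedar.
  Visit cedar.
  At cedar: go left to bay.
    bay is a leaf — visit bay.
  At cedar: go right to rose.
    Visit rose.
    At rose: no left child.
    At rose: go right to elm.
      elm is a leaf — visit elm.
At kale: go right to pear.
  Visit pear.
  At pear: no left child.
  At pear: go right to plum.
    plum is a leaf — visit plum.

kale cedar bay rose elm pear plum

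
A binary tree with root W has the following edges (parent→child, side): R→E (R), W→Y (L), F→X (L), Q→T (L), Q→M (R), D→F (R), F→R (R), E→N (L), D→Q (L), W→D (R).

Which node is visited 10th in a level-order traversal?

Level-order visits nodes level by level from the root, left to right within each level.
Level 0: W
Level 1: Y, D
Level 2: Q, F
Level 3: T, M, X, R
Level 4: E
Level 5: N
Full level-order sequence: W, Y, D, Q, F, T, M, X, R, E, N.

E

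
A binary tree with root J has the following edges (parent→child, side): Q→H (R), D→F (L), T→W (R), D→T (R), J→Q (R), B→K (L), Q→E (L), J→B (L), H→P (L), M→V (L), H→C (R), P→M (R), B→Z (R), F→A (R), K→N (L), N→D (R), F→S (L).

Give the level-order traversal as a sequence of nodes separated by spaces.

Level-order visits nodes level by level from the root, left to right within each level.
Level 0: J
Level 1: B, Q
Level 2: K, Z, E, H
Level 3: N, P, C
Level 4: D, M
Level 5: F, T, V
Level 6: S, A, W

J B Q K Z E H N P C D M F T V S A W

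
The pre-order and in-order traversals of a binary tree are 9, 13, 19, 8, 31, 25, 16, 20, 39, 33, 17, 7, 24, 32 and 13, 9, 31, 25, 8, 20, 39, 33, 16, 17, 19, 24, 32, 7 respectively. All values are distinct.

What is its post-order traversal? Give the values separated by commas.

The first element of pre-order is the root; it splits in-order into left and right subtrees.
Root 9: left subtree has 1 node {13}, right has 12 {31, 25, 8, 20, 39, 33, 16, 17, 19, 24, 32, 7}.
  Root 19: left subtree has 8 nodes {31, 25, 8, 20, 39, 33, 16, 17}, right has 3 {24, 32, 7}.
    Root 8: left subtree has 2 nodes {31, 25}, right has 5 {20, 39, 33, 16, 17}.
      Root 31: left subtree has 0 nodes { }, right has 1 {25}.
      Root 16: left subtree has 3 nodes {20, 39, 33}, right has 1 {17}.
        Root 20: left subtree has 0 nodes { }, right has 2 {39, 33}.
          Root 39: left subtree has 0 nodes { }, right has 1 {33}.
    Root 7: left subtree has 2 nodes {24, 32}, right has 0 { }.
      Root 24: left subtree has 0 nodes { }, right has 1 {32}.

13, 25, 31, 33, 39, 20, 17, 16, 8, 32, 24, 7, 19, 9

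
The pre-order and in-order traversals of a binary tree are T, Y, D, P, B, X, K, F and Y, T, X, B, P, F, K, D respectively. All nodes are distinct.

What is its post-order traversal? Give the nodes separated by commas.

Y, X, B, F, K, P, D, T

The first element of pre-order is the root; it splits in-order into left and right subtrees.
Root T: left subtree has 1 node {Y}, right has 6 {X, B, P, F, K, D}.
  Root D: left subtree has 5 nodes {X, B, P, F, K}, right has 0 { }.
    Root P: left subtree has 2 nodes {X, B}, right has 2 {F, K}.
      Root B: left subtree has 1 node {X}, right has 0 { }.
      Root K: left subtree has 1 node {F}, right has 0 { }.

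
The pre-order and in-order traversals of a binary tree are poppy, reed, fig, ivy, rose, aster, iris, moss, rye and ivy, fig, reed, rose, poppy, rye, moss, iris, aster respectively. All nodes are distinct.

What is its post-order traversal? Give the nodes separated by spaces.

The first element of pre-order is the root; it splits in-order into left and right subtrees.
Root poppy: left subtree has 4 nodes {ivy, fig, reed, rose}, right has 4 {rye, moss, iris, aster}.
  Root reed: left subtree has 2 nodes {ivy, fig}, right has 1 {rose}.
    Root fig: left subtree has 1 node {ivy}, right has 0 { }.
  Root aster: left subtree has 3 nodes {rye, moss, iris}, right has 0 { }.
    Root iris: left subtree has 2 nodes {rye, moss}, right has 0 { }.
      Root moss: left subtree has 1 node {rye}, right has 0 { }.

ivy fig rose reed rye moss iris aster poppy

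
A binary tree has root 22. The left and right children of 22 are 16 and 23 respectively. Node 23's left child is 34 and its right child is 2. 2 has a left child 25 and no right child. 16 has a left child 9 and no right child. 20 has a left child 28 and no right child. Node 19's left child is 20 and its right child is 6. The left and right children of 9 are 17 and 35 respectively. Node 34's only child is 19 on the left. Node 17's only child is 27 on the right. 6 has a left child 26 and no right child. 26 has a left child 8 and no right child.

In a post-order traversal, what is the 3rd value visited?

Post-order visits the left subtree, then the right subtree, then the node.
At 22: go left to 16.
  At 16: go left to 9.
    At 9: go left to 17.
      At 17: no left child.
      At 17: go right to 27.
        27 is a leaf — visit 27.
      Visit 17.
    At 9: go right to 35.
      35 is a leaf — visit 35.
    Visit 9.
  At 16: no right child.
  Visit 16.
At 22: go right to 23.
  At 23: go left to 34.
    At 34: go left to 19.
      At 19: go left to 20.
        At 20: go left to 28.
          28 is a leaf — visit 28.
        At 20: no right child.
        Visit 20.
      At 19: go right to 6.
        At 6: go left to 26.
          At 26: go left to 8.
            8 is a leaf — visit 8.
          At 26: no right child.
          Visit 26.
        At 6: no right child.
        Visit 6.
      Visit 19.
    At 34: no right child.
    Visit 34.
  At 23: go right to 2.
    At 2: go left to 25.
      25 is a leaf — visit 25.
    At 2: no right child.
    Visit 2.
  Visit 23.
Visit 22.
Full post-order sequence: 27, 17, 35, 9, 16, 28, 20, 8, 26, 6, 19, 34, 25, 2, 23, 22.

35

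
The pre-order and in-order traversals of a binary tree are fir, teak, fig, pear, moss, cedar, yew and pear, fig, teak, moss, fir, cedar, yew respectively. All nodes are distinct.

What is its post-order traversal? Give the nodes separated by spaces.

pear fig moss teak yew cedar fir

The first element of pre-order is the root; it splits in-order into left and right subtrees.
Root fir: left subtree has 4 nodes {pear, fig, teak, moss}, right has 2 {cedar, yew}.
  Root teak: left subtree has 2 nodes {pear, fig}, right has 1 {moss}.
    Root fig: left subtree has 1 node {pear}, right has 0 { }.
  Root cedar: left subtree has 0 nodes { }, right has 1 {yew}.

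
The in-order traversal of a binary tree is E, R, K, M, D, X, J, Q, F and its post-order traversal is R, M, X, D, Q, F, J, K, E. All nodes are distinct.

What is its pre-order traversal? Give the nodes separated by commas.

E, K, R, J, D, M, X, F, Q

The last element of post-order is the root; it splits in-order into left and right subtrees.
Root E: left subtree has 0 nodes { }, right has 8 {R, K, M, D, X, J, Q, F}.
  Root K: left subtree has 1 node {R}, right has 6 {M, D, X, J, Q, F}.
    Root J: left subtree has 3 nodes {M, D, X}, right has 2 {Q, F}.
      Root D: left subtree has 1 node {M}, right has 1 {X}.
      Root F: left subtree has 1 node {Q}, right has 0 { }.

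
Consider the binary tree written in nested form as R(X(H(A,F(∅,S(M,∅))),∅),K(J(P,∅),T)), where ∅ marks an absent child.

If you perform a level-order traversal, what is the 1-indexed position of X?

Level-order visits nodes level by level from the root, left to right within each level.
Level 0: R
Level 1: X, K
Level 2: H, J, T
Level 3: A, F, P
Level 4: S
Level 5: M
Full level-order sequence: R, X, K, H, J, T, A, F, P, S, M.

2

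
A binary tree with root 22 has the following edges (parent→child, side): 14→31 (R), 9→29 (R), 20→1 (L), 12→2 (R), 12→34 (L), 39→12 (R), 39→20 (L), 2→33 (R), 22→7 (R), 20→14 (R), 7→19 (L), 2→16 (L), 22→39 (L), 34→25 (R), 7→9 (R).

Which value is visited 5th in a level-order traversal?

Level-order visits nodes level by level from the root, left to right within each level.
Level 0: 22
Level 1: 39, 7
Level 2: 20, 12, 19, 9
Level 3: 1, 14, 34, 2, 29
Level 4: 31, 25, 16, 33
Full level-order sequence: 22, 39, 7, 20, 12, 19, 9, 1, 14, 34, 2, 29, 31, 25, 16, 33.

12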